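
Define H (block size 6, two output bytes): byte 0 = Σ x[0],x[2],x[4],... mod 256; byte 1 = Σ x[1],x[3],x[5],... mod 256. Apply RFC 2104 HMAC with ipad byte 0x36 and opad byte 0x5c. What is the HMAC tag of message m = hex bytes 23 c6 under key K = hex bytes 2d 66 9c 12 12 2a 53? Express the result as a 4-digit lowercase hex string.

d17c

Key hex bytes 2d 66 9c 12 12 2a 53 is 7 bytes > B = 6, so hash it first: H(key) = 2e a2, then zero-pad to 6 bytes: K' = 2e a2 00 00 00 00.
K' ⊕ ipad = 18 94 36 36 36 36.  K' ⊕ opad = 72 fe 5c 5c 5c 5c.
Inner input = (K'⊕ipad) ∥ m = 18 94 36 36 36 36 ∥ 23 c6.
Inner hash: even-index sum = 167 mod 256 = 167; odd-index sum = 454 mod 256 = 198 → a7 c6.
Outer input = (K'⊕opad) ∥ inner = 72 fe 5c 5c 5c 5c ∥ a7 c6.
Outer hash (tag): even-index sum = 465 mod 256 = 209; odd-index sum = 636 mod 256 = 124 → d1 7c.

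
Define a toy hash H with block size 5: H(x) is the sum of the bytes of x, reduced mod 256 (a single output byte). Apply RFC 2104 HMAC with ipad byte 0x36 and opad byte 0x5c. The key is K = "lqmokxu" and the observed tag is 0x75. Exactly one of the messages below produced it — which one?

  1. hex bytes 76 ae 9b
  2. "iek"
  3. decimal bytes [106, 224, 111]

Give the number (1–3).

3

Key "lqmokxu" = 6c 71 6d 6f 6b 78 75 is 7 bytes > B = 5, so hash it first: H(key) = 11, then zero-pad to 5 bytes: K' = 11 00 00 00 00.
K' ⊕ ipad = 27 36 36 36 36; K' ⊕ opad = 4d 5c 5c 5c 5c.
m1: inner = H(27 36 36 36 36 76 ae 9b) = be; tag = H(4d 5c 5c 5c 5c be) = 7b
m2: inner = H(27 36 36 36 36 69 65 6b) = 38; tag = H(4d 5c 5c 5c 5c 38) = f5
m3: inner = H(27 36 36 36 36 6a e0 6f) = b8; tag = H(4d 5c 5c 5c 5c b8) = 75 ← matches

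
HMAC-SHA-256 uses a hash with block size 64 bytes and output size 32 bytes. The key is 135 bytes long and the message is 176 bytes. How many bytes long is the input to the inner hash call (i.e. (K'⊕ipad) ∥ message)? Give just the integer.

240

Key is 135 > 64 bytes, so it is hashed to 32 bytes then zero-padded to 64: |K'| = 64.
Inner input = (K'⊕ipad) ∥ m → 64 + 176 = 240 bytes.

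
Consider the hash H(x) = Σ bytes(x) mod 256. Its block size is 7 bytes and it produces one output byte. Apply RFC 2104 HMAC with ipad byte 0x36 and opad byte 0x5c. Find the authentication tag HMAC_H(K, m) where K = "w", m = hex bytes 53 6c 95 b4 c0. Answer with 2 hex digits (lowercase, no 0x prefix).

Key "w" = 77 is 1 byte ≤ B = 7; zero-pad to 7 bytes: K' = 77 00 00 00 00 00 00.
K' ⊕ ipad = 41 36 36 36 36 36 36.  K' ⊕ opad = 2b 5c 5c 5c 5c 5c 5c.
Inner input = (K'⊕ipad) ∥ m = 41 36 36 36 36 36 36 ∥ 53 6c 95 b4 c0.
Inner hash: sum = 65+54+54+54+54+54+54+83+108+149+180+192 = 1101; mod 256 = 77 → 4d.
Outer input = (K'⊕opad) ∥ inner = 2b 5c 5c 5c 5c 5c 5c ∥ 4d.
Outer hash (tag): sum = 43+92+92+92+92+92+92+77 = 672; mod 256 = 160 → a0.

a0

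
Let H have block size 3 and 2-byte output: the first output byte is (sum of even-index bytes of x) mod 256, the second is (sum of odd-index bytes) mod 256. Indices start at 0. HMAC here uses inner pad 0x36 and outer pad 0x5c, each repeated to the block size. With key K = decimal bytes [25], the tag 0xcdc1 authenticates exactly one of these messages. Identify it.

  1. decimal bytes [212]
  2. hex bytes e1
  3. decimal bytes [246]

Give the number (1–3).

3

Key decimal bytes [25] = 19 is 1 byte ≤ B = 3; zero-pad to 3 bytes: K' = 19 00 00.
K' ⊕ ipad = 2f 36 36; K' ⊕ opad = 45 5c 5c.
m1: inner = H(2f 36 36 d4) = 65 0a; tag = H(45 5c 5c 65 0a) = abc1
m2: inner = H(2f 36 36 e1) = 65 17; tag = H(45 5c 5c 65 17) = b8c1
m3: inner = H(2f 36 36 f6) = 65 2c; tag = H(45 5c 5c 65 2c) = cdc1 ← matches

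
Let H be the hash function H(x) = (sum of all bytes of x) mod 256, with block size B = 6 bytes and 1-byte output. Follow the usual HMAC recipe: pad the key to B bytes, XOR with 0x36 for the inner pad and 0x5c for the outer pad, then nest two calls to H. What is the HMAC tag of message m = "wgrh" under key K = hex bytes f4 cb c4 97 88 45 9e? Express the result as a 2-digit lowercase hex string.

1e

Key hex bytes f4 cb c4 97 88 45 9e is 7 bytes > B = 6, so hash it first: H(key) = 85, then zero-pad to 6 bytes: K' = 85 00 00 00 00 00.
K' ⊕ ipad = b3 36 36 36 36 36.  K' ⊕ opad = d9 5c 5c 5c 5c 5c.
Inner input = (K'⊕ipad) ∥ m = b3 36 36 36 36 36 ∥ 77 67 72 68.
Inner hash: sum = 179+54+54+54+54+54+119+103+114+104 = 889; mod 256 = 121 → 79.
Outer input = (K'⊕opad) ∥ inner = d9 5c 5c 5c 5c 5c ∥ 79.
Outer hash (tag): sum = 217+92+92+92+92+92+121 = 798; mod 256 = 30 → 1e.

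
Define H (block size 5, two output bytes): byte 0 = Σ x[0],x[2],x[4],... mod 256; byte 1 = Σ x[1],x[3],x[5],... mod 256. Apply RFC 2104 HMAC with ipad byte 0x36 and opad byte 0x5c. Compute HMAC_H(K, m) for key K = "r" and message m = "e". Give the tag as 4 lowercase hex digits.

b768

Key "r" = 72 is 1 byte ≤ B = 5; zero-pad to 5 bytes: K' = 72 00 00 00 00.
K' ⊕ ipad = 44 36 36 36 36.  K' ⊕ opad = 2e 5c 5c 5c 5c.
Inner input = (K'⊕ipad) ∥ m = 44 36 36 36 36 ∥ 65.
Inner hash: even-index sum = 176 mod 256 = 176; odd-index sum = 209 mod 256 = 209 → b0 d1.
Outer input = (K'⊕opad) ∥ inner = 2e 5c 5c 5c 5c ∥ b0 d1.
Outer hash (tag): even-index sum = 439 mod 256 = 183; odd-index sum = 360 mod 256 = 104 → b7 68.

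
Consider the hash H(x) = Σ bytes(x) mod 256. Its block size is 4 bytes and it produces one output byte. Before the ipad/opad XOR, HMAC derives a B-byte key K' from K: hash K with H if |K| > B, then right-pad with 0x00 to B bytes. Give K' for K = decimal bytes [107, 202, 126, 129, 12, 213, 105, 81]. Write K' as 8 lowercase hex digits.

|K| = 8 > B = 4, so first hash the key.
H(K): sum = 107+202+126+129+12+213+105+81 = 975; mod 256 = 207 → cf.
Zero-pad H(K) = cf to 4 bytes: K' = cf 00 00 00.

cf000000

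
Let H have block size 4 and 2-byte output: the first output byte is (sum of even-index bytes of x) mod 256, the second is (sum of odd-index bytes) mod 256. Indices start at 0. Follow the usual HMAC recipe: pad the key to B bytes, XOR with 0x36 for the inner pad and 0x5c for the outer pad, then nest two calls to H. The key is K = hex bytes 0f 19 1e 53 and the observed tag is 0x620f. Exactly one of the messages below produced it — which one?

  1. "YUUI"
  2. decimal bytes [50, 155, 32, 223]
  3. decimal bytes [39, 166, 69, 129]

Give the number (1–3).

3

Key hex bytes 0f 19 1e 53 is exactly B = 4 bytes: K' = 0f 19 1e 53.
K' ⊕ ipad = 39 2f 28 65; K' ⊕ opad = 53 45 42 0f.
m1: inner = H(39 2f 28 65 59 55 55 49) = 0f 32; tag = H(53 45 42 0f 0f 32) = a486
m2: inner = H(39 2f 28 65 32 9b 20 df) = b3 0e; tag = H(53 45 42 0f b3 0e) = 4862
m3: inner = H(39 2f 28 65 27 a6 45 81) = cd bb; tag = H(53 45 42 0f cd bb) = 620f ← matches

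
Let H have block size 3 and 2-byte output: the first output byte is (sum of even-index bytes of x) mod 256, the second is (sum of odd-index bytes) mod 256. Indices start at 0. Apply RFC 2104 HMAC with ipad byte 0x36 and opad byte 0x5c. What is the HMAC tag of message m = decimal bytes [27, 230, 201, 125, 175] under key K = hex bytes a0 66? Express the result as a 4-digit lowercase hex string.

Key hex bytes a0 66 is 2 bytes ≤ B = 3; zero-pad to 3 bytes: K' = a0 66 00.
K' ⊕ ipad = 96 50 36.  K' ⊕ opad = fc 3a 5c.
Inner input = (K'⊕ipad) ∥ m = 96 50 36 ∥ 1b e6 c9 7d af.
Inner hash: even-index sum = 559 mod 256 = 47; odd-index sum = 483 mod 256 = 227 → 2f e3.
Outer input = (K'⊕opad) ∥ inner = fc 3a 5c ∥ 2f e3.
Outer hash (tag): even-index sum = 571 mod 256 = 59; odd-index sum = 105 mod 256 = 105 → 3b 69.

3b69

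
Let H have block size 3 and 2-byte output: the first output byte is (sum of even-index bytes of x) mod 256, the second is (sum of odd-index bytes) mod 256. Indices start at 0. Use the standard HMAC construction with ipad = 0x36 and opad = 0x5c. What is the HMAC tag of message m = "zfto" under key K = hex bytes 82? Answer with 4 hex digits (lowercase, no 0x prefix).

5e1b

Key hex bytes 82 is 1 byte ≤ B = 3; zero-pad to 3 bytes: K' = 82 00 00.
K' ⊕ ipad = b4 36 36.  K' ⊕ opad = de 5c 5c.
Inner input = (K'⊕ipad) ∥ m = b4 36 36 ∥ 7a 66 74 6f.
Inner hash: even-index sum = 447 mod 256 = 191; odd-index sum = 292 mod 256 = 36 → bf 24.
Outer input = (K'⊕opad) ∥ inner = de 5c 5c ∥ bf 24.
Outer hash (tag): even-index sum = 350 mod 256 = 94; odd-index sum = 283 mod 256 = 27 → 5e 1b.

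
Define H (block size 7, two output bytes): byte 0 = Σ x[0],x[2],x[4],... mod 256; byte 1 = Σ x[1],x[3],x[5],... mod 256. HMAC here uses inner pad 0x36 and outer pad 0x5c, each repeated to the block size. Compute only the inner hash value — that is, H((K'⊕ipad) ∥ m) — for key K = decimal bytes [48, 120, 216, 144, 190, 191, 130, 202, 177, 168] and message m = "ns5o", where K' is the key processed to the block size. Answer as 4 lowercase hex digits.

531e

Key decimal bytes [48, 120, 216, 144, 190, 191, 130, 202, 177, 168] = 30 78 d8 90 be bf 82 ca b1 a8 is 10 bytes > B = 7, so hash it first: H(key) = f9 39, then zero-pad to 7 bytes: K' = f9 39 00 00 00 00 00.
K' ⊕ ipad = cf 0f 36 36 36 36 36.
Inner input = cf 0f 36 36 36 36 36 ∥ 6e 73 35 6f.
Inner hash: even-index sum = 595 mod 256 = 83; odd-index sum = 286 mod 256 = 30 → 53 1e.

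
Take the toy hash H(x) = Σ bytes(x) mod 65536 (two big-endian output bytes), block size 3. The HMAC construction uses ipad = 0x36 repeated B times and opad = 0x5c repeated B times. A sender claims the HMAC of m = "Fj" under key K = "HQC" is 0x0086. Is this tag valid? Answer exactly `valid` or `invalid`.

Key "HQC" = 48 51 43 is exactly B = 3 bytes: K' = 48 51 43.
K' ⊕ ipad = 7e 67 75; K' ⊕ opad = 14 0d 1f.
Inner hash: sum = 126+103+117+70+106 = 522 → 02 0a.
Outer hash (recomputed tag): sum = 20+13+31+2+10 = 76 → 00 4c.
Recomputed tag = 004c; claimed = 0086 → mismatch.

invalid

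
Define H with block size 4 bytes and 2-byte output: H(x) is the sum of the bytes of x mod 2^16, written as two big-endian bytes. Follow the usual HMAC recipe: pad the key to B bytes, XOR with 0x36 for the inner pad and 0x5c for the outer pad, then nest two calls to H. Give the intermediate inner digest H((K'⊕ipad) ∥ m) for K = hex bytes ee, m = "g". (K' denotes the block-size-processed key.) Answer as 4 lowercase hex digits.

Key hex bytes ee is 1 byte ≤ B = 4; zero-pad to 4 bytes: K' = ee 00 00 00.
K' ⊕ ipad = d8 36 36 36.
Inner input = d8 36 36 36 ∥ 67.
Inner hash: sum = 216+54+54+54+103 = 481 → 01 e1.

01e1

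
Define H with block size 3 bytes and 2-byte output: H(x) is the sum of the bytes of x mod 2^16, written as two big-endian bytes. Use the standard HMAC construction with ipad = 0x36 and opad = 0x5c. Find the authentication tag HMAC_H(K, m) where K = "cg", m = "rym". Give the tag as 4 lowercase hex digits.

Key "cg" = 63 67 is 2 bytes ≤ B = 3; zero-pad to 3 bytes: K' = 63 67 00.
K' ⊕ ipad = 55 51 36.  K' ⊕ opad = 3f 3b 5c.
Inner input = (K'⊕ipad) ∥ m = 55 51 36 ∥ 72 79 6d.
Inner hash: sum = 85+81+54+114+121+109 = 564 → 02 34.
Outer input = (K'⊕opad) ∥ inner = 3f 3b 5c ∥ 02 34.
Outer hash (tag): sum = 63+59+92+2+52 = 268 → 01 0c.

010c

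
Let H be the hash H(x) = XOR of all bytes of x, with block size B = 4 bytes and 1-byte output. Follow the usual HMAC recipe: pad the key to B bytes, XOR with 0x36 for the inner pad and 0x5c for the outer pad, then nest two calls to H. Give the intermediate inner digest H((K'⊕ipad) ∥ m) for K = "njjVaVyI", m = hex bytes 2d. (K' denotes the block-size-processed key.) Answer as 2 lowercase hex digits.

Key "njjVaVyI" = 6e 6a 6a 56 61 56 79 49 is 8 bytes > B = 4, so hash it first: H(key) = 3f, then zero-pad to 4 bytes: K' = 3f 00 00 00.
K' ⊕ ipad = 09 36 36 36.
Inner input = 09 36 36 36 ∥ 2d.
Inner hash: XOR 09⊕36⊕36⊕36⊕2d = 12.

12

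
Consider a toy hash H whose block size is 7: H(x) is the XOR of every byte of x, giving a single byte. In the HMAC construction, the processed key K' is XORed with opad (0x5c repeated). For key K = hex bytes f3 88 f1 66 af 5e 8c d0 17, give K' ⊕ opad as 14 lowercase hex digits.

0a5c5c5c5c5c5c

Key hex bytes f3 88 f1 66 af 5e 8c d0 17 is 9 bytes > B = 7, so hash it first: H(key) = 56, then zero-pad to 7 bytes: K' = 56 00 00 00 00 00 00.
XOR each byte with 0x5c: 56⊕5c=0a, 00⊕5c=5c, 00⊕5c=5c, 00⊕5c=5c, 00⊕5c=5c, 00⊕5c=5c, 00⊕5c=5c.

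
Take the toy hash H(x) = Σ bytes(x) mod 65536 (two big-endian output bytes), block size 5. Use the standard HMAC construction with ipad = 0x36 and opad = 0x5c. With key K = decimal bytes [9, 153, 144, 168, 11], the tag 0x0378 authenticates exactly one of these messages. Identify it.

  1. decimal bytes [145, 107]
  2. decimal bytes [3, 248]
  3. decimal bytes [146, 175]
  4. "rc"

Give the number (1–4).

Key decimal bytes [9, 153, 144, 168, 11] = 09 99 90 a8 0b is exactly B = 5 bytes: K' = 09 99 90 a8 0b.
K' ⊕ ipad = 3f af a6 9e 3d; K' ⊕ opad = 55 c5 cc f4 57.
m1: inner = H(3f af a6 9e 3d 91 6b) = 03 6b; tag = H(55 c5 cc f4 57 03 6b) = 039f
m2: inner = H(3f af a6 9e 3d 03 f8) = 03 6a; tag = H(55 c5 cc f4 57 03 6a) = 039e
m3: inner = H(3f af a6 9e 3d 92 af) = 03 b0; tag = H(55 c5 cc f4 57 03 b0) = 03e4
m4: inner = H(3f af a6 9e 3d 72 63) = 03 44; tag = H(55 c5 cc f4 57 03 44) = 0378 ← matches

4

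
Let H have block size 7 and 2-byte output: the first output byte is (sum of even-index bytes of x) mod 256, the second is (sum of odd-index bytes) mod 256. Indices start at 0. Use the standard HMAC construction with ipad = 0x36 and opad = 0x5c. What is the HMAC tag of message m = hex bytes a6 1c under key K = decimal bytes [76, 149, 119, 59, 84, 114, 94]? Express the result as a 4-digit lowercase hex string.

dfff

Key decimal bytes [76, 149, 119, 59, 84, 114, 94] = 4c 95 77 3b 54 72 5e is exactly B = 7 bytes: K' = 4c 95 77 3b 54 72 5e.
K' ⊕ ipad = 7a a3 41 0d 62 44 68.  K' ⊕ opad = 10 c9 2b 67 08 2e 02.
Inner input = (K'⊕ipad) ∥ m = 7a a3 41 0d 62 44 68 ∥ a6 1c.
Inner hash: even-index sum = 417 mod 256 = 161; odd-index sum = 410 mod 256 = 154 → a1 9a.
Outer input = (K'⊕opad) ∥ inner = 10 c9 2b 67 08 2e 02 ∥ a1 9a.
Outer hash (tag): even-index sum = 223 mod 256 = 223; odd-index sum = 511 mod 256 = 255 → df ff.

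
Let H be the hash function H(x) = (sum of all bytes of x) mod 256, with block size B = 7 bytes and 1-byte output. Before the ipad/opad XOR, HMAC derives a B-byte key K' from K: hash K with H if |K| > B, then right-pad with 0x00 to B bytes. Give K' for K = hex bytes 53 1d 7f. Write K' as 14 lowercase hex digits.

531d7f00000000

Key hex bytes 53 1d 7f is 3 bytes ≤ B = 7; zero-pad to 7 bytes: K' = 53 1d 7f 00 00 00 00.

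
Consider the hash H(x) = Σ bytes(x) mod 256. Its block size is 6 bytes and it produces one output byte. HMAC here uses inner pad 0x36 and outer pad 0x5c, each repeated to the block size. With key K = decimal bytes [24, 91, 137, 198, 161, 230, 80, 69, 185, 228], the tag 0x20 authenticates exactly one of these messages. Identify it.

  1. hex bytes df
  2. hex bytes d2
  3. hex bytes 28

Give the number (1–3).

Key decimal bytes [24, 91, 137, 198, 161, 230, 80, 69, 185, 228] = 18 5b 89 c6 a1 e6 50 45 b9 e4 is 10 bytes > B = 6, so hash it first: H(key) = 7b, then zero-pad to 6 bytes: K' = 7b 00 00 00 00 00.
K' ⊕ ipad = 4d 36 36 36 36 36; K' ⊕ opad = 27 5c 5c 5c 5c 5c.
m1: inner = H(4d 36 36 36 36 36 df) = 3a; tag = H(27 5c 5c 5c 5c 5c 3a) = 2d
m2: inner = H(4d 36 36 36 36 36 d2) = 2d; tag = H(27 5c 5c 5c 5c 5c 2d) = 20 ← matches
m3: inner = H(4d 36 36 36 36 36 28) = 83; tag = H(27 5c 5c 5c 5c 5c 83) = 76

2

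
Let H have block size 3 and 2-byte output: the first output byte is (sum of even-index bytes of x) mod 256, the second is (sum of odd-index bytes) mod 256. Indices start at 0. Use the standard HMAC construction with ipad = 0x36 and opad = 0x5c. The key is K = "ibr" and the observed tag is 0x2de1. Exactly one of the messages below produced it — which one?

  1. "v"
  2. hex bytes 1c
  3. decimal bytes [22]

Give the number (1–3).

Key "ibr" = 69 62 72 is exactly B = 3 bytes: K' = 69 62 72.
K' ⊕ ipad = 5f 54 44; K' ⊕ opad = 35 3e 2e.
m1: inner = H(5f 54 44 76) = a3 ca; tag = H(35 3e 2e a3 ca) = 2de1 ← matches
m2: inner = H(5f 54 44 1c) = a3 70; tag = H(35 3e 2e a3 70) = d3e1
m3: inner = H(5f 54 44 16) = a3 6a; tag = H(35 3e 2e a3 6a) = cde1

1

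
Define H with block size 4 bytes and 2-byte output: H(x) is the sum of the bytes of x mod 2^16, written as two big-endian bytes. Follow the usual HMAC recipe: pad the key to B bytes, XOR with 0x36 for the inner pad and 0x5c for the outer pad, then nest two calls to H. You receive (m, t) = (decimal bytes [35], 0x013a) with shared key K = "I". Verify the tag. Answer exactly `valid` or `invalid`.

invalid

Key "I" = 49 is 1 byte ≤ B = 4; zero-pad to 4 bytes: K' = 49 00 00 00.
K' ⊕ ipad = 7f 36 36 36; K' ⊕ opad = 15 5c 5c 5c.
Inner hash: sum = 127+54+54+54+35 = 324 → 01 44.
Outer hash (recomputed tag): sum = 21+92+92+92+1+68 = 366 → 01 6e.
Recomputed tag = 016e; claimed = 013a → mismatch.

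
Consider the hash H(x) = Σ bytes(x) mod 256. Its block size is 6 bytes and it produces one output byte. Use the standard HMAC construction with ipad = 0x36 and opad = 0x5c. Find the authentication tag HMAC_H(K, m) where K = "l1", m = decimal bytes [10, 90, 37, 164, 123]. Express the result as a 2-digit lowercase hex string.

ee

Key "l1" = 6c 31 is 2 bytes ≤ B = 6; zero-pad to 6 bytes: K' = 6c 31 00 00 00 00.
K' ⊕ ipad = 5a 07 36 36 36 36.  K' ⊕ opad = 30 6d 5c 5c 5c 5c.
Inner input = (K'⊕ipad) ∥ m = 5a 07 36 36 36 36 ∥ 0a 5a 25 a4 7b.
Inner hash: sum = 90+7+54+54+54+54+10+90+37+164+123 = 737; mod 256 = 225 → e1.
Outer input = (K'⊕opad) ∥ inner = 30 6d 5c 5c 5c 5c ∥ e1.
Outer hash (tag): sum = 48+109+92+92+92+92+225 = 750; mod 256 = 238 → ee.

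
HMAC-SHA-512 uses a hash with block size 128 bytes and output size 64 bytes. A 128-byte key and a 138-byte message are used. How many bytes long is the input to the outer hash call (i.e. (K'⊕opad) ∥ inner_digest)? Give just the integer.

192

Key is 128 ≤ 128 bytes, zero-padded: |K'| = 128.
Outer input = (K'⊕opad) ∥ H(inner) → 128 + 64 = 192 bytes.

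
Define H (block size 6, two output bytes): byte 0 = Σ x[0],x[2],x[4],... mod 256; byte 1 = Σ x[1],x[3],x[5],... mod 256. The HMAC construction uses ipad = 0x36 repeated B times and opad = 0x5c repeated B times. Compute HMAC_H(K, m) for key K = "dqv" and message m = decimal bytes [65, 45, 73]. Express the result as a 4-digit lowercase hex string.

10c5

Key "dqv" = 64 71 76 is 3 bytes ≤ B = 6; zero-pad to 6 bytes: K' = 64 71 76 00 00 00.
K' ⊕ ipad = 52 47 40 36 36 36.  K' ⊕ opad = 38 2d 2a 5c 5c 5c.
Inner input = (K'⊕ipad) ∥ m = 52 47 40 36 36 36 ∥ 41 2d 49.
Inner hash: even-index sum = 338 mod 256 = 82; odd-index sum = 224 mod 256 = 224 → 52 e0.
Outer input = (K'⊕opad) ∥ inner = 38 2d 2a 5c 5c 5c ∥ 52 e0.
Outer hash (tag): even-index sum = 272 mod 256 = 16; odd-index sum = 453 mod 256 = 197 → 10 c5.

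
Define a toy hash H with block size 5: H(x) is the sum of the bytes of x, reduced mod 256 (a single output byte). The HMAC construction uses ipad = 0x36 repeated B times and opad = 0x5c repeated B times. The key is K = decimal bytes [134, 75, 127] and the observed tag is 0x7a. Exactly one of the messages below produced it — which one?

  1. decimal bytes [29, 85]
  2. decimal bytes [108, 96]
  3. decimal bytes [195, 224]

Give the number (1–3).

2

Key decimal bytes [134, 75, 127] = 86 4b 7f is 3 bytes ≤ B = 5; zero-pad to 5 bytes: K' = 86 4b 7f 00 00.
K' ⊕ ipad = b0 7d 49 36 36; K' ⊕ opad = da 17 23 5c 5c.
m1: inner = H(b0 7d 49 36 36 1d 55) = 54; tag = H(da 17 23 5c 5c 54) = 20
m2: inner = H(b0 7d 49 36 36 6c 60) = ae; tag = H(da 17 23 5c 5c ae) = 7a ← matches
m3: inner = H(b0 7d 49 36 36 c3 e0) = 85; tag = H(da 17 23 5c 5c 85) = 51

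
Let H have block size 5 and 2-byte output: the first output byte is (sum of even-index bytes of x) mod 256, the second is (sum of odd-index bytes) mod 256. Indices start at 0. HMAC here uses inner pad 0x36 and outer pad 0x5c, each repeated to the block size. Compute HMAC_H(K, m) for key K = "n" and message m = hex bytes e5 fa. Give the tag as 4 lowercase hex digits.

3b76

Key "n" = 6e is 1 byte ≤ B = 5; zero-pad to 5 bytes: K' = 6e 00 00 00 00.
K' ⊕ ipad = 58 36 36 36 36.  K' ⊕ opad = 32 5c 5c 5c 5c.
Inner input = (K'⊕ipad) ∥ m = 58 36 36 36 36 ∥ e5 fa.
Inner hash: even-index sum = 446 mod 256 = 190; odd-index sum = 337 mod 256 = 81 → be 51.
Outer input = (K'⊕opad) ∥ inner = 32 5c 5c 5c 5c ∥ be 51.
Outer hash (tag): even-index sum = 315 mod 256 = 59; odd-index sum = 374 mod 256 = 118 → 3b 76.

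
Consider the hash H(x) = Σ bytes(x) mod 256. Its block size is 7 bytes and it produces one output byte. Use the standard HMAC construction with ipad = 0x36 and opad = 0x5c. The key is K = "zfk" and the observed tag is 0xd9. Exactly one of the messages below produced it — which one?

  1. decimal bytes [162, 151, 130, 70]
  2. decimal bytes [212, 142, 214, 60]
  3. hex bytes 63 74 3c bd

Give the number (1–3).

1

Key "zfk" = 7a 66 6b is 3 bytes ≤ B = 7; zero-pad to 7 bytes: K' = 7a 66 6b 00 00 00 00.
K' ⊕ ipad = 4c 50 5d 36 36 36 36; K' ⊕ opad = 26 3a 37 5c 5c 5c 5c.
m1: inner = H(4c 50 5d 36 36 36 36 a2 97 82 46) = d2; tag = H(26 3a 37 5c 5c 5c 5c d2) = d9 ← matches
m2: inner = H(4c 50 5d 36 36 36 36 d4 8e d6 3c) = 45; tag = H(26 3a 37 5c 5c 5c 5c 45) = 4c
m3: inner = H(4c 50 5d 36 36 36 36 63 74 3c bd) = a1; tag = H(26 3a 37 5c 5c 5c 5c a1) = a8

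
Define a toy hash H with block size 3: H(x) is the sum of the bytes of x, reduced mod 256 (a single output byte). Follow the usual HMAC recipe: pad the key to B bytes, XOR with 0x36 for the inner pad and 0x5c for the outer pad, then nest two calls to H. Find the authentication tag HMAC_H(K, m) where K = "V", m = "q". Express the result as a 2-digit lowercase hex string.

ff

Key "V" = 56 is 1 byte ≤ B = 3; zero-pad to 3 bytes: K' = 56 00 00.
K' ⊕ ipad = 60 36 36.  K' ⊕ opad = 0a 5c 5c.
Inner input = (K'⊕ipad) ∥ m = 60 36 36 ∥ 71.
Inner hash: sum = 96+54+54+113 = 317; mod 256 = 61 → 3d.
Outer input = (K'⊕opad) ∥ inner = 0a 5c 5c ∥ 3d.
Outer hash (tag): sum = 10+92+92+61 = 255 → ff.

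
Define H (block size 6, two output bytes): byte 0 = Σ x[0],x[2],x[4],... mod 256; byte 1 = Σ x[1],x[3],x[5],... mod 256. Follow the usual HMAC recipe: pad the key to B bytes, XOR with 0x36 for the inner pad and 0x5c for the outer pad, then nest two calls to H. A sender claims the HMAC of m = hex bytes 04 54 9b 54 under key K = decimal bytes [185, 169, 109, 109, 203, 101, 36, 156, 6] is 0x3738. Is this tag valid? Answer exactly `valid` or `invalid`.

Key decimal bytes [185, 169, 109, 109, 203, 101, 36, 156, 6] = b9 a9 6d 6d cb 65 24 9c 06 is 9 bytes > B = 6, so hash it first: H(key) = 1b 17, then zero-pad to 6 bytes: K' = 1b 17 00 00 00 00.
K' ⊕ ipad = 2d 21 36 36 36 36; K' ⊕ opad = 47 4b 5c 5c 5c 5c.
Inner hash: even-index sum = 312 mod 256 = 56; odd-index sum = 309 mod 256 = 53 → 38 35.
Outer hash (recomputed tag): even-index sum = 311 mod 256 = 55; odd-index sum = 312 mod 256 = 56 → 37 38.
Recomputed tag = 3738; claimed = 3738 → match.

valid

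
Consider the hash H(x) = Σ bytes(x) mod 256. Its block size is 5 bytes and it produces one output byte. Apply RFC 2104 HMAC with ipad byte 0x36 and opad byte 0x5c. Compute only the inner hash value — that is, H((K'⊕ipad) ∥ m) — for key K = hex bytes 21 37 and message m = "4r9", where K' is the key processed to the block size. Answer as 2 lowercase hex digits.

Key hex bytes 21 37 is 2 bytes ≤ B = 5; zero-pad to 5 bytes: K' = 21 37 00 00 00.
K' ⊕ ipad = 17 01 36 36 36.
Inner input = 17 01 36 36 36 ∥ 34 72 39.
Inner hash: sum = 23+1+54+54+54+52+114+57 = 409; mod 256 = 153 → 99.

99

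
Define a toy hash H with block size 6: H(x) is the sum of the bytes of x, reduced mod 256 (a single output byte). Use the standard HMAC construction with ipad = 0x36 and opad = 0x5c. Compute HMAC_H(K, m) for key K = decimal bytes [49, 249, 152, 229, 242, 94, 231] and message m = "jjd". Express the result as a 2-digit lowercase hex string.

7c

Key decimal bytes [49, 249, 152, 229, 242, 94, 231] = 31 f9 98 e5 f2 5e e7 is 7 bytes > B = 6, so hash it first: H(key) = de, then zero-pad to 6 bytes: K' = de 00 00 00 00 00.
K' ⊕ ipad = e8 36 36 36 36 36.  K' ⊕ opad = 82 5c 5c 5c 5c 5c.
Inner input = (K'⊕ipad) ∥ m = e8 36 36 36 36 36 ∥ 6a 6a 64.
Inner hash: sum = 232+54+54+54+54+54+106+106+100 = 814; mod 256 = 46 → 2e.
Outer input = (K'⊕opad) ∥ inner = 82 5c 5c 5c 5c 5c ∥ 2e.
Outer hash (tag): sum = 130+92+92+92+92+92+46 = 636; mod 256 = 124 → 7c.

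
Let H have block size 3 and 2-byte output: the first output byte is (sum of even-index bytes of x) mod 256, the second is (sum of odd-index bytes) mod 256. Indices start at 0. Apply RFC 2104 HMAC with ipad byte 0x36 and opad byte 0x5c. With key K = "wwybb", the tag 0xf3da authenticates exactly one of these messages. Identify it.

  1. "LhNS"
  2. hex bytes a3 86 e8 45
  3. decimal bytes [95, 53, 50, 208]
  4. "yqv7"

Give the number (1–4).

Key "wwybb" = 77 77 79 62 62 is 5 bytes > B = 3, so hash it first: H(key) = 52 d9, then zero-pad to 3 bytes: K' = 52 d9 00.
K' ⊕ ipad = 64 ef 36; K' ⊕ opad = 0e 85 5c.
m1: inner = H(64 ef 36 4c 68 4e 53) = 55 89; tag = H(0e 85 5c 55 89) = f3da ← matches
m2: inner = H(64 ef 36 a3 86 e8 45) = 65 7a; tag = H(0e 85 5c 65 7a) = e4ea
m3: inner = H(64 ef 36 5f 35 32 d0) = 9f 80; tag = H(0e 85 5c 9f 80) = ea24
m4: inner = H(64 ef 36 79 71 76 37) = 42 de; tag = H(0e 85 5c 42 de) = 48c7

1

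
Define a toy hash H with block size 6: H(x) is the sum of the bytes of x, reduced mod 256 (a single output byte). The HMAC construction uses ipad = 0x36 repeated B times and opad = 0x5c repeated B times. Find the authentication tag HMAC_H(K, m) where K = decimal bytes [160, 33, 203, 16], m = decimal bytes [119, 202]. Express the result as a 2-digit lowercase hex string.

91

Key decimal bytes [160, 33, 203, 16] = a0 21 cb 10 is 4 bytes ≤ B = 6; zero-pad to 6 bytes: K' = a0 21 cb 10 00 00.
K' ⊕ ipad = 96 17 fd 26 36 36.  K' ⊕ opad = fc 7d 97 4c 5c 5c.
Inner input = (K'⊕ipad) ∥ m = 96 17 fd 26 36 36 ∥ 77 ca.
Inner hash: sum = 150+23+253+38+54+54+119+202 = 893; mod 256 = 125 → 7d.
Outer input = (K'⊕opad) ∥ inner = fc 7d 97 4c 5c 5c ∥ 7d.
Outer hash (tag): sum = 252+125+151+76+92+92+125 = 913; mod 256 = 145 → 91.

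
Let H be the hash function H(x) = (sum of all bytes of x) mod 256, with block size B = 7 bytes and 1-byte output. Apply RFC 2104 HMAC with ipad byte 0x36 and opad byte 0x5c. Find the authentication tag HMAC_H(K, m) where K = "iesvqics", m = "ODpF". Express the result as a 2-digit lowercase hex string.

41

Key "iesvqics" = 69 65 73 76 71 69 63 73 is 8 bytes > B = 7, so hash it first: H(key) = 67, then zero-pad to 7 bytes: K' = 67 00 00 00 00 00 00.
K' ⊕ ipad = 51 36 36 36 36 36 36.  K' ⊕ opad = 3b 5c 5c 5c 5c 5c 5c.
Inner input = (K'⊕ipad) ∥ m = 51 36 36 36 36 36 36 ∥ 4f 44 70 46.
Inner hash: sum = 81+54+54+54+54+54+54+79+68+112+70 = 734; mod 256 = 222 → de.
Outer input = (K'⊕opad) ∥ inner = 3b 5c 5c 5c 5c 5c 5c ∥ de.
Outer hash (tag): sum = 59+92+92+92+92+92+92+222 = 833; mod 256 = 65 → 41.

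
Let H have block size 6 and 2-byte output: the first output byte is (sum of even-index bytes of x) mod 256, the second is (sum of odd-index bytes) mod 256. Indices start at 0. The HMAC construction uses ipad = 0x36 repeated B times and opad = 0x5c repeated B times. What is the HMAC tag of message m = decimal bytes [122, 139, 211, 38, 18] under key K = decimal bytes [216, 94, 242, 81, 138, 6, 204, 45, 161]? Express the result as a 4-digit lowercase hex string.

1767

Key decimal bytes [216, 94, 242, 81, 138, 6, 204, 45, 161] = d8 5e f2 51 8a 06 cc 2d a1 is 9 bytes > B = 6, so hash it first: H(key) = c1 e2, then zero-pad to 6 bytes: K' = c1 e2 00 00 00 00.
K' ⊕ ipad = f7 d4 36 36 36 36.  K' ⊕ opad = 9d be 5c 5c 5c 5c.
Inner input = (K'⊕ipad) ∥ m = f7 d4 36 36 36 36 ∥ 7a 8b d3 26 12.
Inner hash: even-index sum = 706 mod 256 = 194; odd-index sum = 497 mod 256 = 241 → c2 f1.
Outer input = (K'⊕opad) ∥ inner = 9d be 5c 5c 5c 5c ∥ c2 f1.
Outer hash (tag): even-index sum = 535 mod 256 = 23; odd-index sum = 615 mod 256 = 103 → 17 67.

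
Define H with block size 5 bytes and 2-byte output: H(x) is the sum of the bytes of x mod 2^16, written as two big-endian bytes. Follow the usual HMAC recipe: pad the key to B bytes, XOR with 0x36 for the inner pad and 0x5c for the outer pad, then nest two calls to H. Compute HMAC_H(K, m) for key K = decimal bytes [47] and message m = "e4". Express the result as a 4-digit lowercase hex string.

026e

Key decimal bytes [47] = 2f is 1 byte ≤ B = 5; zero-pad to 5 bytes: K' = 2f 00 00 00 00.
K' ⊕ ipad = 19 36 36 36 36.  K' ⊕ opad = 73 5c 5c 5c 5c.
Inner input = (K'⊕ipad) ∥ m = 19 36 36 36 36 ∥ 65 34.
Inner hash: sum = 25+54+54+54+54+101+52 = 394 → 01 8a.
Outer input = (K'⊕opad) ∥ inner = 73 5c 5c 5c 5c ∥ 01 8a.
Outer hash (tag): sum = 115+92+92+92+92+1+138 = 622 → 02 6e.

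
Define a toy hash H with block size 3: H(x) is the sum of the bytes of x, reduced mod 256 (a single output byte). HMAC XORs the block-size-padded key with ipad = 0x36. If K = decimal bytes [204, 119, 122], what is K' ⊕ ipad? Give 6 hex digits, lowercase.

fa414c

Key decimal bytes [204, 119, 122] = cc 77 7a is exactly B = 3 bytes: K' = cc 77 7a.
XOR each byte with 0x36: cc⊕36=fa, 77⊕36=41, 7a⊕36=4c.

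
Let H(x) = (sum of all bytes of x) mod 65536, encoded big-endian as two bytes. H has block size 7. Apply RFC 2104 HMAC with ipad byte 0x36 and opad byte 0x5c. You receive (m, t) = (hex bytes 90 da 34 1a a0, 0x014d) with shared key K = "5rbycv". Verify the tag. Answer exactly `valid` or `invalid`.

Key "5rbycv" = 35 72 62 79 63 76 is 6 bytes ≤ B = 7; zero-pad to 7 bytes: K' = 35 72 62 79 63 76 00.
K' ⊕ ipad = 03 44 54 4f 55 40 36; K' ⊕ opad = 69 2e 3e 25 3f 2a 5c.
Inner hash: sum = 3+68+84+79+85+64+54+144+218+52+26+160 = 1037 → 04 0d.
Outer hash (recomputed tag): sum = 105+46+62+37+63+42+92+4+13 = 464 → 01 d0.
Recomputed tag = 01d0; claimed = 014d → mismatch.

invalid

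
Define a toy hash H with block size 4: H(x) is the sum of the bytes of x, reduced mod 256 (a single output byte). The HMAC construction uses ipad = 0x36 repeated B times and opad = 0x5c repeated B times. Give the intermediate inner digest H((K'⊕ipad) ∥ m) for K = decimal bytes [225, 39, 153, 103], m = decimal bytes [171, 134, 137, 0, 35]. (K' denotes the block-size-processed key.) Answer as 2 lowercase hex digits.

Key decimal bytes [225, 39, 153, 103] = e1 27 99 67 is exactly B = 4 bytes: K' = e1 27 99 67.
K' ⊕ ipad = d7 11 af 51.
Inner input = d7 11 af 51 ∥ ab 86 89 00 23.
Inner hash: sum = 215+17+175+81+171+134+137+0+35 = 965; mod 256 = 197 → c5.

c5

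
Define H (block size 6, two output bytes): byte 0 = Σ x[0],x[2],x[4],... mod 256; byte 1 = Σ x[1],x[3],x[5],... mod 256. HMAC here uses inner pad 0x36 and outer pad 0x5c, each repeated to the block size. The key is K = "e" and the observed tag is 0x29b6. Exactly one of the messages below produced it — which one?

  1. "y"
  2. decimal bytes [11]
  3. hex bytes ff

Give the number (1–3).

Key "e" = 65 is 1 byte ≤ B = 6; zero-pad to 6 bytes: K' = 65 00 00 00 00 00.
K' ⊕ ipad = 53 36 36 36 36 36; K' ⊕ opad = 39 5c 5c 5c 5c 5c.
m1: inner = H(53 36 36 36 36 36 79) = 38 a2; tag = H(39 5c 5c 5c 5c 5c 38 a2) = 29b6 ← matches
m2: inner = H(53 36 36 36 36 36 0b) = ca a2; tag = H(39 5c 5c 5c 5c 5c ca a2) = bbb6
m3: inner = H(53 36 36 36 36 36 ff) = be a2; tag = H(39 5c 5c 5c 5c 5c be a2) = afb6

1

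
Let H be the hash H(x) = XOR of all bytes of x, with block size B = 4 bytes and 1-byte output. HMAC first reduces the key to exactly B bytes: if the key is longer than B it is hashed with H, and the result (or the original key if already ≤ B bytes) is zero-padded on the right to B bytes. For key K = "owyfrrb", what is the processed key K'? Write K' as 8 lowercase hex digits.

65000000

|K| = 7 > B = 4, so first hash the key.
H(K): XOR 6f⊕77⊕79⊕66⊕72⊕72⊕62 = 65.
Zero-pad H(K) = 65 to 4 bytes: K' = 65 00 00 00.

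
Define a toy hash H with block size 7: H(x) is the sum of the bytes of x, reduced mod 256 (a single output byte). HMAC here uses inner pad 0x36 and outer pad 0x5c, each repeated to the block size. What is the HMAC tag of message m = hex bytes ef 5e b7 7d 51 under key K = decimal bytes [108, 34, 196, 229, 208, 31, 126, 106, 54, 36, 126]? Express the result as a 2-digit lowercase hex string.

c8

Key decimal bytes [108, 34, 196, 229, 208, 31, 126, 106, 54, 36, 126] = 6c 22 c4 e5 d0 1f 7e 6a 36 24 7e is 11 bytes > B = 7, so hash it first: H(key) = e6, then zero-pad to 7 bytes: K' = e6 00 00 00 00 00 00.
K' ⊕ ipad = d0 36 36 36 36 36 36.  K' ⊕ opad = ba 5c 5c 5c 5c 5c 5c.
Inner input = (K'⊕ipad) ∥ m = d0 36 36 36 36 36 36 ∥ ef 5e b7 7d 51.
Inner hash: sum = 208+54+54+54+54+54+54+239+94+183+125+81 = 1254; mod 256 = 230 → e6.
Outer input = (K'⊕opad) ∥ inner = ba 5c 5c 5c 5c 5c 5c ∥ e6.
Outer hash (tag): sum = 186+92+92+92+92+92+92+230 = 968; mod 256 = 200 → c8.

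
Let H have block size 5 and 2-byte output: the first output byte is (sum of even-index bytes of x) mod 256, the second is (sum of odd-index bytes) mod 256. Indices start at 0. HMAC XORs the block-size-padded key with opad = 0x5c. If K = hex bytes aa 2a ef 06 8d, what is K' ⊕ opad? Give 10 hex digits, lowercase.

Key hex bytes aa 2a ef 06 8d is exactly B = 5 bytes: K' = aa 2a ef 06 8d.
XOR each byte with 0x5c: aa⊕5c=f6, 2a⊕5c=76, ef⊕5c=b3, 06⊕5c=5a, 8d⊕5c=d1.

f676b35ad1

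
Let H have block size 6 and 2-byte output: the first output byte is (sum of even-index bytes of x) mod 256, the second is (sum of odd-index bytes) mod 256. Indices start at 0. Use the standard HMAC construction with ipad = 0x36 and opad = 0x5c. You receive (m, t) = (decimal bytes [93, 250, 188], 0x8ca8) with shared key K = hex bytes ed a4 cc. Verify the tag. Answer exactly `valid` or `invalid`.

invalid

Key hex bytes ed a4 cc is 3 bytes ≤ B = 6; zero-pad to 6 bytes: K' = ed a4 cc 00 00 00.
K' ⊕ ipad = db 92 fa 36 36 36; K' ⊕ opad = b1 f8 90 5c 5c 5c.
Inner hash: even-index sum = 804 mod 256 = 36; odd-index sum = 504 mod 256 = 248 → 24 f8.
Outer hash (recomputed tag): even-index sum = 449 mod 256 = 193; odd-index sum = 680 mod 256 = 168 → c1 a8.
Recomputed tag = c1a8; claimed = 8ca8 → mismatch.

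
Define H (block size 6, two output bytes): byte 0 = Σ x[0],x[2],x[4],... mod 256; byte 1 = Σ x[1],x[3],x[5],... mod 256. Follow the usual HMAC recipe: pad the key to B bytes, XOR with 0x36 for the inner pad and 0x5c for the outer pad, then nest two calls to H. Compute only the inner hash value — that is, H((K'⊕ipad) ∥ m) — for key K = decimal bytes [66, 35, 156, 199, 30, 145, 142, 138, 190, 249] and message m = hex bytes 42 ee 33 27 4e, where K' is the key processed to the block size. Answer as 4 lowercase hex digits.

ad49

Key decimal bytes [66, 35, 156, 199, 30, 145, 142, 138, 190, 249] = 42 23 9c c7 1e 91 8e 8a be f9 is 10 bytes > B = 6, so hash it first: H(key) = 48 fe, then zero-pad to 6 bytes: K' = 48 fe 00 00 00 00.
K' ⊕ ipad = 7e c8 36 36 36 36.
Inner input = 7e c8 36 36 36 36 ∥ 42 ee 33 27 4e.
Inner hash: even-index sum = 429 mod 256 = 173; odd-index sum = 585 mod 256 = 73 → ad 49.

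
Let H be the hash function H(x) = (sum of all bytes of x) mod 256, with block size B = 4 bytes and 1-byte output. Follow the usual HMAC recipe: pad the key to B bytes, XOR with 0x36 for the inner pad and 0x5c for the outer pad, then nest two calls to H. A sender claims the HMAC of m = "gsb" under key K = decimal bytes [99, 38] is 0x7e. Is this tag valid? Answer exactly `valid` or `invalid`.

Key decimal bytes [99, 38] = 63 26 is 2 bytes ≤ B = 4; zero-pad to 4 bytes: K' = 63 26 00 00.
K' ⊕ ipad = 55 10 36 36; K' ⊕ opad = 3f 7a 5c 5c.
Inner hash: sum = 85+16+54+54+103+115+98 = 525; mod 256 = 13 → 0d.
Outer hash (recomputed tag): sum = 63+122+92+92+13 = 382; mod 256 = 126 → 7e.
Recomputed tag = 7e; claimed = 7e → match.

valid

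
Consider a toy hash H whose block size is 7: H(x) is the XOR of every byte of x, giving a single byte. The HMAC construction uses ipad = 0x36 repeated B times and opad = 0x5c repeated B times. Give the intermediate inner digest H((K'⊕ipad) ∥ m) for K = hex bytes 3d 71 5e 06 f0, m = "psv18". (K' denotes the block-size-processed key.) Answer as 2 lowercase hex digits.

ae

Key hex bytes 3d 71 5e 06 f0 is 5 bytes ≤ B = 7; zero-pad to 7 bytes: K' = 3d 71 5e 06 f0 00 00.
K' ⊕ ipad = 0b 47 68 30 c6 36 36.
Inner input = 0b 47 68 30 c6 36 36 ∥ 70 73 76 31 38.
Inner hash: XOR 0b⊕47⊕68⊕30⊕c6⊕36⊕36⊕70⊕73⊕76⊕31⊕38 = ae.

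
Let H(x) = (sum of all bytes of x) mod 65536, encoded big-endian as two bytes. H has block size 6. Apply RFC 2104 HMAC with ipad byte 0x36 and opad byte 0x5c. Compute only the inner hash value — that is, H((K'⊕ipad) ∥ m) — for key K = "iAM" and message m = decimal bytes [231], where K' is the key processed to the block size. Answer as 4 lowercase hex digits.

02da

Key "iAM" = 69 41 4d is 3 bytes ≤ B = 6; zero-pad to 6 bytes: K' = 69 41 4d 00 00 00.
K' ⊕ ipad = 5f 77 7b 36 36 36.
Inner input = 5f 77 7b 36 36 36 ∥ e7.
Inner hash: sum = 95+119+123+54+54+54+231 = 730 → 02 da.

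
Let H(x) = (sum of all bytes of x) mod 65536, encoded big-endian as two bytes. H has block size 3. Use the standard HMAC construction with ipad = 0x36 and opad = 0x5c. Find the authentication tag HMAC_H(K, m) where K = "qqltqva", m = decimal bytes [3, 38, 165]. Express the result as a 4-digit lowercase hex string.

0187

Key "qqltqva" = 71 71 6c 74 71 76 61 is 7 bytes > B = 3, so hash it first: H(key) = 03 0a, then zero-pad to 3 bytes: K' = 03 0a 00.
K' ⊕ ipad = 35 3c 36.  K' ⊕ opad = 5f 56 5c.
Inner input = (K'⊕ipad) ∥ m = 35 3c 36 ∥ 03 26 a5.
Inner hash: sum = 53+60+54+3+38+165 = 373 → 01 75.
Outer input = (K'⊕opad) ∥ inner = 5f 56 5c ∥ 01 75.
Outer hash (tag): sum = 95+86+92+1+117 = 391 → 01 87.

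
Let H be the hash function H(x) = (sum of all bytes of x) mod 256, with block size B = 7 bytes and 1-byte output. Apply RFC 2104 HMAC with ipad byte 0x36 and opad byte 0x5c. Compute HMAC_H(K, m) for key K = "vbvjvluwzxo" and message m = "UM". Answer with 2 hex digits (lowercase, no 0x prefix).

9a

Key "vbvjvluwzxo" = 76 62 76 6a 76 6c 75 77 7a 78 6f is 11 bytes > B = 7, so hash it first: H(key) = e7, then zero-pad to 7 bytes: K' = e7 00 00 00 00 00 00.
K' ⊕ ipad = d1 36 36 36 36 36 36.  K' ⊕ opad = bb 5c 5c 5c 5c 5c 5c.
Inner input = (K'⊕ipad) ∥ m = d1 36 36 36 36 36 36 ∥ 55 4d.
Inner hash: sum = 209+54+54+54+54+54+54+85+77 = 695; mod 256 = 183 → b7.
Outer input = (K'⊕opad) ∥ inner = bb 5c 5c 5c 5c 5c 5c ∥ b7.
Outer hash (tag): sum = 187+92+92+92+92+92+92+183 = 922; mod 256 = 154 → 9a.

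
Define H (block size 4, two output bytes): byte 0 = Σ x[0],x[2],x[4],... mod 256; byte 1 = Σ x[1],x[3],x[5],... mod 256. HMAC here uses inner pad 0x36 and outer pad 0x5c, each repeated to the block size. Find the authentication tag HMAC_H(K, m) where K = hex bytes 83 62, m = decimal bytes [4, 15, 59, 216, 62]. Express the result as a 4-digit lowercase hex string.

Key hex bytes 83 62 is 2 bytes ≤ B = 4; zero-pad to 4 bytes: K' = 83 62 00 00.
K' ⊕ ipad = b5 54 36 36.  K' ⊕ opad = df 3e 5c 5c.
Inner input = (K'⊕ipad) ∥ m = b5 54 36 36 ∥ 04 0f 3b d8 3e.
Inner hash: even-index sum = 360 mod 256 = 104; odd-index sum = 369 mod 256 = 113 → 68 71.
Outer input = (K'⊕opad) ∥ inner = df 3e 5c 5c ∥ 68 71.
Outer hash (tag): even-index sum = 419 mod 256 = 163; odd-index sum = 267 mod 256 = 11 → a3 0b.

a30b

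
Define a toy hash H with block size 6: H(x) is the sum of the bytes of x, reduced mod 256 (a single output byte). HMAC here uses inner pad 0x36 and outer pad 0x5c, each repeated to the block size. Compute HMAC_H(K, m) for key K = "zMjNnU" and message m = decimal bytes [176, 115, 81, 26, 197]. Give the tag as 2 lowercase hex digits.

63

Key "zMjNnU" = 7a 4d 6a 4e 6e 55 is exactly B = 6 bytes: K' = 7a 4d 6a 4e 6e 55.
K' ⊕ ipad = 4c 7b 5c 78 58 63.  K' ⊕ opad = 26 11 36 12 32 09.
Inner input = (K'⊕ipad) ∥ m = 4c 7b 5c 78 58 63 ∥ b0 73 51 1a c5.
Inner hash: sum = 76+123+92+120+88+99+176+115+81+26+197 = 1193; mod 256 = 169 → a9.
Outer input = (K'⊕opad) ∥ inner = 26 11 36 12 32 09 ∥ a9.
Outer hash (tag): sum = 38+17+54+18+50+9+169 = 355; mod 256 = 99 → 63.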